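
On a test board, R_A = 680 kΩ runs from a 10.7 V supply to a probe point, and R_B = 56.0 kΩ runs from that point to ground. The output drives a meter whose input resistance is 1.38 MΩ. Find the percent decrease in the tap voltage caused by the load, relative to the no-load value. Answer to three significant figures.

3.61 %

The divider's output (Thévenin) resistance is R_A‖R_B = 51.74 kΩ.
Fractional drop under load = R_th/(R_th + R_L) = 51.74 / (51.74 + 1380) = 0.03614.
So the output falls by 3.61 %.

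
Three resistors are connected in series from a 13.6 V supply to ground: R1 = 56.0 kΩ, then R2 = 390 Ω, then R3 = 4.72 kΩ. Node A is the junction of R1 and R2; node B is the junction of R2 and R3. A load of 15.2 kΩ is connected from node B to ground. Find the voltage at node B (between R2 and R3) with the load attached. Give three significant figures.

V ≈ 0.816 V

At node B, R3 is in parallel with the load: R3‖R_L = 3602 Ω.
Below node A the resistance is R2 + (R3‖R_L) = 3992 Ω, so V_A = 13.6 × 3992/59990 = 0.9049 V.
Then V_B = V_A × (R3‖R_L)/(R2 + R3‖R_L) = 0.9049 × 3602/3992 = 0.816 V.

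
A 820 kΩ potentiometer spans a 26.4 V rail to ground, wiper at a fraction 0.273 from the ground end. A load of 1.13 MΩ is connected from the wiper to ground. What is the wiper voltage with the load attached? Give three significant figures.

V ≈ 6.30 V

The wiper splits the pot into (1−α)R = 596.1 kΩ above and αR = 223.9 kΩ below.
Lower section ‖ load = 186.8 kΩ.
V_wiper = 26.4 × 186.8/(596.1 + 186.8) = 6.30 V.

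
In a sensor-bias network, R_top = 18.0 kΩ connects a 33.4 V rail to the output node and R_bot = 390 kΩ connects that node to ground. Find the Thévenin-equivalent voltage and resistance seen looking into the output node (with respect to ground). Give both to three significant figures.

V_th is the open-circuit tap voltage: 33.4 × 390/(18.0 + 390) = 31.9 V.
With the supply zeroed, R_top and R_bot appear in parallel from the tap: R_th = R_top‖R_bot = (18.0 × 390)/408.0 = 17.2 kΩ.

V_th = 31.9 V, R_th = 17.2 kΩ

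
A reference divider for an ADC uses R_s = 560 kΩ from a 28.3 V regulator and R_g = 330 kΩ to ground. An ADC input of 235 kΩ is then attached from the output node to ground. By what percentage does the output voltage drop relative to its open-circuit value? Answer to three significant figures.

The divider's output (Thévenin) resistance is R_s‖R_g = 207.6 kΩ.
Fractional drop under load = R_th/(R_th + R_L) = 207.6 / (207.6 + 235) = 0.4691.
So the output falls by 46.9 %.

46.9 %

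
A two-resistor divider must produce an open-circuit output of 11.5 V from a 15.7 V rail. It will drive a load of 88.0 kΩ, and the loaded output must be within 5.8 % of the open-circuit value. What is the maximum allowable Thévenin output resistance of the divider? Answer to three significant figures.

R_th ≤ 5.42 kΩ

Loading drop = R_th/(R_th + R_L) ≤ 0.0580, so R_th ≤ R_L · ε/(1−ε) = 88.0 kΩ × 0.0580/0.9420 = 5.42 kΩ.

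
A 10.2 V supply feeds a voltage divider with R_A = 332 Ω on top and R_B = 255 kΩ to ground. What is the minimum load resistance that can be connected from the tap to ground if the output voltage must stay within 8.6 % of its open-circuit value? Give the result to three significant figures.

Output resistance R_th = R_A‖R_B = (332 × 255000)/255300 = 331.6 Ω.
The fractional drop is R_th/(R_th + R_L); requiring this ≤ 0.0860 gives R_L ≥ R_th(1/0.0860 − 1) = 331.6 × 10.63 = 3.52 kΩ.

R_L(min) ≈ 3.52 kΩ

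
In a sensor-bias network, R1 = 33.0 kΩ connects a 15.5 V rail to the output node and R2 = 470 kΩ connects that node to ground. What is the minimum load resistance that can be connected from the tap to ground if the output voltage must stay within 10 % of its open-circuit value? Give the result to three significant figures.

Output resistance R_th = R1‖R2 = (33.0 × 470)/503.0 = 30.83 kΩ.
The fractional drop is R_th/(R_th + R_L); requiring this ≤ 0.100 gives R_L ≥ R_th(1/0.100 − 1) = 30.83 × 9.000 = 278 kΩ.

R_L(min) ≈ 278 kΩ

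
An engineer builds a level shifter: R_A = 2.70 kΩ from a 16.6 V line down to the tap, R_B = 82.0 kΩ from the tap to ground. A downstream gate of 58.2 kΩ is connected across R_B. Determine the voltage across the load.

V_out ≈ 15.4 V

The load sits in parallel with R_B: R_B‖R_L = (82.0 × 58.2) / (82.0 + 58.2) = 34.04 kΩ.
V_out = 16.6 × 34.04 / (2.70 + 34.04) = 16.6 × 34.04/36.74 = 15.4 V.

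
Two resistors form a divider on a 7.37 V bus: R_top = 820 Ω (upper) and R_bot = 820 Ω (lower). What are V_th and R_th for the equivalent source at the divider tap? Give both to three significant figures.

V_th is the open-circuit tap voltage: 7.37 × 820/(820 + 820) = 3.68 V.
With the supply zeroed, R_top and R_bot appear in parallel from the tap: R_th = R_top‖R_bot = (820 × 820)/1640 = 410 Ω.

V_th = 3.68 V, R_th = 410 Ω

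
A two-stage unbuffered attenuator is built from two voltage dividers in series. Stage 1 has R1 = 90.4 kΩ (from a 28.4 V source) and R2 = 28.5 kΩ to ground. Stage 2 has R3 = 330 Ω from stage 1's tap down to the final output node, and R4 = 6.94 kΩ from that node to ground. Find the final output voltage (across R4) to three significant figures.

V_out ≈ 1.63 V

Stage 2 presents R3+R4 = 7270 Ω as a load on stage 1's tap.
Stage 1's lower leg becomes R2‖(R3+R4) = 5792 Ω, so V_mid = 28.4 × 5792/96190 = 1.710 V.
Stage 2 is itself unloaded: V_out = V_mid × R4/(R3+R4) = 1.710 × 6940/7270 = 1.63 V.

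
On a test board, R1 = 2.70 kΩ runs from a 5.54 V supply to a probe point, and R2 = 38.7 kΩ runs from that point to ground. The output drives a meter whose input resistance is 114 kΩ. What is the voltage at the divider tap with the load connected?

V_out ≈ 5.07 V

The load sits in parallel with R2: R2‖R_L = (38.7 × 114) / (38.7 + 114) = 28.89 kΩ.
V_out = 5.54 × 28.89 / (2.70 + 28.89) = 5.54 × 28.89/31.59 = 5.07 V.
(Unloaded it would have been 5.18 V.)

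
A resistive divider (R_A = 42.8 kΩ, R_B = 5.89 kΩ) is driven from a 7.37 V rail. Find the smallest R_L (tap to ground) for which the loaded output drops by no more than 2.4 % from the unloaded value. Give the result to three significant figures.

Output resistance R_th = R_A‖R_B = (42.8 × 5.89)/48.69 = 5.177 kΩ.
The fractional drop is R_th/(R_th + R_L); requiring this ≤ 0.0240 gives R_L ≥ R_th(1/0.0240 − 1) = 5.177 × 40.67 = 211 kΩ.

R_L(min) ≈ 211 kΩ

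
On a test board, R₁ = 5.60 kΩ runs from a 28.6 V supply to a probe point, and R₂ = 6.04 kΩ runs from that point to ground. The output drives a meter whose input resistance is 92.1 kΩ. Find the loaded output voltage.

V_out ≈ 14.4 V

The load sits in parallel with R₂: R₂‖R_L = (6.04 × 92.1) / (6.04 + 92.1) = 5.668 kΩ.
V_out = 28.6 × 5.668 / (5.60 + 5.668) = 28.6 × 5.668/11.27 = 14.4 V.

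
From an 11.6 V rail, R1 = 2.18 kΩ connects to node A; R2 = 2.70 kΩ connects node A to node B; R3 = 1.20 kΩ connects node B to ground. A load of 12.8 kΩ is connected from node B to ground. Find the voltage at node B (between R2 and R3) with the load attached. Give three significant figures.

At node B, R3 is in parallel with the load: R3‖R_L = 1.097 kΩ.
Below node A the resistance is R2 + (R3‖R_L) = 3.797 kΩ, so V_A = 11.6 × 3.797/5.977 = 7.369 V.
Then V_B = V_A × (R3‖R_L)/(R2 + R3‖R_L) = 7.369 × 1.097/3.797 = 2.13 V.

V ≈ 2.13 V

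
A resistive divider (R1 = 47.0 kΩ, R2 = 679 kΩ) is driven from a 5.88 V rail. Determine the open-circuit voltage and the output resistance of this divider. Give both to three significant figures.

V_th = 5.50 V, R_th = 44.0 kΩ

V_th is the open-circuit tap voltage: 5.88 × 679/(47.0 + 679) = 5.50 V.
With the supply zeroed, R1 and R2 appear in parallel from the tap: R_th = R1‖R2 = (47.0 × 679)/726.0 = 44.0 kΩ.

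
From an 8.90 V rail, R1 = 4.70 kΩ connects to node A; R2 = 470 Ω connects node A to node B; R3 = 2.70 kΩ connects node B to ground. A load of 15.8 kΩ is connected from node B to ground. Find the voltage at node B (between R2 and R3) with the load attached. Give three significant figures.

V ≈ 2.75 V

At node B, R3 is in parallel with the load: R3‖R_L = 2306 Ω.
Below node A the resistance is R2 + (R3‖R_L) = 2776 Ω, so V_A = 8.90 × 2776/7476 = 3.305 V.
Then V_B = V_A × (R3‖R_L)/(R2 + R3‖R_L) = 3.305 × 2306/2776 = 2.75 V.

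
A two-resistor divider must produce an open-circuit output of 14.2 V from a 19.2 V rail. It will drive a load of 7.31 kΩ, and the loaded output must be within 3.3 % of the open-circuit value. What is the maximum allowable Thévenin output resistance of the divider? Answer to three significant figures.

R_th ≤ 249 Ω

Loading drop = R_th/(R_th + R_L) ≤ 0.0330, so R_th ≤ R_L · ε/(1−ε) = 7.31 kΩ × 0.0330/0.9670 = 249 Ω.
(Any R1, R2 with R2/(R1+R2) = 0.740 and R1‖R2 ≤ 249 Ω will meet the spec.)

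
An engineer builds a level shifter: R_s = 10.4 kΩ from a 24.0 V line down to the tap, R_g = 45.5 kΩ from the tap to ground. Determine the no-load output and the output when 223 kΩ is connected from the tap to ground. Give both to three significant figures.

Unloaded: 19.5 V; loaded: 18.8 V

Open-circuit: V = 24.0 × 45.5/(10.4 + 45.5) = 19.5 V.
With the load, R_g becomes R_g‖R_L = 37.79 kΩ, so V = 24.0 × 37.79/48.19 = 18.8 V.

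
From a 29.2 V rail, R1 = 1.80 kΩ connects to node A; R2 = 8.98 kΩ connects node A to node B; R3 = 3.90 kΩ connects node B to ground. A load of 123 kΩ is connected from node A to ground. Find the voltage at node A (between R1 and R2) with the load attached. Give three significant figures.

Below node A the series string R2+R3 = 12.88 kΩ sits in parallel with the 123 kΩ load: 11.66 kΩ.
V_A = 29.2 × 11.66/(1.80 + 11.66) = 25.3 V.

V ≈ 25.3 V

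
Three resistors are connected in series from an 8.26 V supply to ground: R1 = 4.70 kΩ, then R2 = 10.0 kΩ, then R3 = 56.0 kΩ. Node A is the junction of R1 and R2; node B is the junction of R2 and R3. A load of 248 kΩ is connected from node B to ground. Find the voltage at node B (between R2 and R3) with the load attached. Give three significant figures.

At node B, R3 is in parallel with the load: R3‖R_L = 45.68 kΩ.
Below node A the resistance is R2 + (R3‖R_L) = 55.68 kΩ, so V_A = 8.26 × 55.68/60.38 = 7.617 V.
Then V_B = V_A × (R3‖R_L)/(R2 + R3‖R_L) = 7.617 × 45.68/55.68 = 6.25 V.

V ≈ 6.25 V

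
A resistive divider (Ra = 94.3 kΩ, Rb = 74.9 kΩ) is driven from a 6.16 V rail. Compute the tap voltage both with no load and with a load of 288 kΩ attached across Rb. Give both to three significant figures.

Open-circuit: V = 6.16 × 74.9/(94.3 + 74.9) = 2.73 V.
With the load, Rb becomes Rb‖R_L = 59.44 kΩ, so V = 6.16 × 59.44/153.7 = 2.38 V.

Unloaded: 2.73 V; loaded: 2.38 V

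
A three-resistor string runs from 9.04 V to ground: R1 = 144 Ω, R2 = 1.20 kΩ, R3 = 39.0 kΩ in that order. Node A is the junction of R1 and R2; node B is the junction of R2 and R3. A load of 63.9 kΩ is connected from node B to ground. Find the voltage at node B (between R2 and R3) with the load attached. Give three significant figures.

V ≈ 8.56 V

At node B, R3 is in parallel with the load: R3‖R_L = 24220 Ω.
Below node A the resistance is R2 + (R3‖R_L) = 25420 Ω, so V_A = 9.04 × 25420/25560 = 8.989 V.
Then V_B = V_A × (R3‖R_L)/(R2 + R3‖R_L) = 8.989 × 24220/25420 = 8.56 V.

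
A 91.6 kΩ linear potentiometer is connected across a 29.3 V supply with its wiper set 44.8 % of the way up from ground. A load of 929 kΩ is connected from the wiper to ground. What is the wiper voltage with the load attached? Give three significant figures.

V ≈ 12.8 V

The wiper splits the pot into (1−α)R = 50.56 kΩ above and αR = 41.04 kΩ below.
Lower section ‖ load = 39.30 kΩ.
V_wiper = 29.3 × 39.30/(50.56 + 39.30) = 12.8 V.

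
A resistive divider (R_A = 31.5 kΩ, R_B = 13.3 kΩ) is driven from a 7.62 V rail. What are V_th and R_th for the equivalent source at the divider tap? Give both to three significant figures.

V_th = 2.26 V, R_th = 9.35 kΩ

V_th is the open-circuit tap voltage: 7.62 × 13.3/(31.5 + 13.3) = 2.26 V.
With the supply zeroed, R_A and R_B appear in parallel from the tap: R_th = R_A‖R_B = (31.5 × 13.3)/44.80 = 9.35 kΩ.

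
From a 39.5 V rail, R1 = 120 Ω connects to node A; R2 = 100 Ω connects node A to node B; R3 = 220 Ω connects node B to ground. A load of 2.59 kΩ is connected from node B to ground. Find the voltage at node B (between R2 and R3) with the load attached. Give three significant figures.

At node B, R3 is in parallel with the load: R3‖R_L = 202.8 Ω.
Below node A the resistance is R2 + (R3‖R_L) = 302.8 Ω, so V_A = 39.5 × 302.8/422.8 = 28.29 V.
Then V_B = V_A × (R3‖R_L)/(R2 + R3‖R_L) = 28.29 × 202.8/302.8 = 18.9 V.

V ≈ 18.9 V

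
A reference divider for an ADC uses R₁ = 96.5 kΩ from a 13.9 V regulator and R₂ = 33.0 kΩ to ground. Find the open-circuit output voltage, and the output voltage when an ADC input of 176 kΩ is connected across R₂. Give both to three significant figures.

Unloaded: 3.54 V; loaded: 3.11 V

Open-circuit: V = 13.9 × 33.0/(96.5 + 33.0) = 3.54 V.
With the load, R₂ becomes R₂‖R_L = 27.79 kΩ, so V = 13.9 × 27.79/124.3 = 3.11 V.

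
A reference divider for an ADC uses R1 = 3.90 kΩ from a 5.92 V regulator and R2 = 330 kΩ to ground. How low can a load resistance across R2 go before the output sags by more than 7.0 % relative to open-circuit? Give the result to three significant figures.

Output resistance R_th = R1‖R2 = (3.90 × 330)/333.9 = 3.854 kΩ.
The fractional drop is R_th/(R_th + R_L); requiring this ≤ 0.0700 gives R_L ≥ R_th(1/0.0700 − 1) = 3.854 × 13.29 = 51.2 kΩ.

R_L(min) ≈ 51.2 kΩ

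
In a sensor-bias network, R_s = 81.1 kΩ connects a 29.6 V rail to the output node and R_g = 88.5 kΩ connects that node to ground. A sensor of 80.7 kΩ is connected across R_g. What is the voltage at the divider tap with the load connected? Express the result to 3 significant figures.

V_out ≈ 10.1 V

The load sits in parallel with R_g: R_g‖R_L = (88.5 × 80.7) / (88.5 + 80.7) = 42.21 kΩ.
V_out = 29.6 × 42.21 / (81.1 + 42.21) = 29.6 × 42.21/123.3 = 10.1 V.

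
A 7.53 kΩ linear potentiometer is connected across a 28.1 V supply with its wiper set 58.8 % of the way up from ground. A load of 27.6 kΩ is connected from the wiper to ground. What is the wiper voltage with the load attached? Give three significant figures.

The wiper splits the pot into (1−α)R = 3.102 kΩ above and αR = 4.428 kΩ below.
Lower section ‖ load = 3.816 kΩ.
V_wiper = 28.1 × 3.816/(3.102 + 3.816) = 15.5 V.

V ≈ 15.5 V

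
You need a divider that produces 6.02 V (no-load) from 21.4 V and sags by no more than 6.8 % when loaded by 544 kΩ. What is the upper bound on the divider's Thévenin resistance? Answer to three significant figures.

Loading drop = R_th/(R_th + R_L) ≤ 0.0680, so R_th ≤ R_L · ε/(1−ε) = 544 kΩ × 0.0680/0.9320 = 39.7 kΩ.

R_th ≤ 39.7 kΩ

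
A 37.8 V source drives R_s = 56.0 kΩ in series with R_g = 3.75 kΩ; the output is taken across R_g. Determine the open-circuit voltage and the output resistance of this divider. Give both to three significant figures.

V_th = 2.37 V, R_th = 3.51 kΩ

V_th is the open-circuit tap voltage: 37.8 × 3.75/(56.0 + 3.75) = 2.37 V.
With the supply zeroed, R_s and R_g appear in parallel from the tap: R_th = R_s‖R_g = (56.0 × 3.75)/59.75 = 3.51 kΩ.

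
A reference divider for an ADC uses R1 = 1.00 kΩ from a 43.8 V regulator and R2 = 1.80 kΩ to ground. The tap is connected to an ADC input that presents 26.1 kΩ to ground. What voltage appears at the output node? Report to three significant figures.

The load sits in parallel with R2: R2‖R_L = (1.80 × 26.1) / (1.80 + 26.1) = 1.684 kΩ.
V_out = 43.8 × 1.684 / (1.00 + 1.684) = 43.8 × 1.684/2.684 = 27.5 V.
(Unloaded it would have been 28.2 V.)

V_out ≈ 27.5 V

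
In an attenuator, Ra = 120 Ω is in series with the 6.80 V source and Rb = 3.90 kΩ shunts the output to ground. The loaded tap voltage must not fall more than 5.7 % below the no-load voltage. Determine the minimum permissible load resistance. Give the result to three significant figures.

Output resistance R_th = Ra‖Rb = (120 × 3900)/4020 = 116.4 Ω.
The fractional drop is R_th/(R_th + R_L); requiring this ≤ 0.0570 gives R_L ≥ R_th(1/0.0570 − 1) = 116.4 × 16.54 = 1.93 kΩ.

R_L(min) ≈ 1.93 kΩ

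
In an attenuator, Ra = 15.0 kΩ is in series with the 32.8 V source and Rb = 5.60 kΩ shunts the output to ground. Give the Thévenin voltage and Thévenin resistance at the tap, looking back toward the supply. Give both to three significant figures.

V_th = 8.92 V, R_th = 4.08 kΩ

V_th is the open-circuit tap voltage: 32.8 × 5.60/(15.0 + 5.60) = 8.92 V.
With the supply zeroed, Ra and Rb appear in parallel from the tap: R_th = Ra‖Rb = (15.0 × 5.60)/20.60 = 4.08 kΩ.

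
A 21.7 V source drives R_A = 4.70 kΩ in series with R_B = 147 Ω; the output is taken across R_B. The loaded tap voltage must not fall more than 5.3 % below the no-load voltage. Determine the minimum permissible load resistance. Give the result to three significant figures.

Output resistance R_th = R_A‖R_B = (4700 × 147)/4847 = 142.5 Ω.
The fractional drop is R_th/(R_th + R_L); requiring this ≤ 0.0530 gives R_L ≥ R_th(1/0.0530 − 1) = 142.5 × 17.87 = 2.55 kΩ.

R_L(min) ≈ 2.55 kΩ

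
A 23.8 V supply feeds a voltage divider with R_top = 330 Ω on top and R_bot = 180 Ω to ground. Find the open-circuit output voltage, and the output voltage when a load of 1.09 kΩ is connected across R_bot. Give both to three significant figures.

Unloaded: 8.40 V; loaded: 7.59 V

Open-circuit: V = 23.8 × 180/(330 + 180) = 8.40 V.
With the load, R_bot becomes R_bot‖R_L = 154.5 Ω, so V = 23.8 × 154.5/484.5 = 7.59 V.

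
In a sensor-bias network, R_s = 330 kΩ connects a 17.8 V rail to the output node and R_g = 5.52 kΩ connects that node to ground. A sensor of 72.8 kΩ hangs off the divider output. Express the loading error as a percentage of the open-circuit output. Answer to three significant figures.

The divider's output (Thévenin) resistance is R_s‖R_g = 5.429 kΩ.
Fractional drop under load = R_th/(R_th + R_L) = 5.429 / (5.429 + 72.8) = 0.06940.
So the output falls by 6.94 %.

6.94 %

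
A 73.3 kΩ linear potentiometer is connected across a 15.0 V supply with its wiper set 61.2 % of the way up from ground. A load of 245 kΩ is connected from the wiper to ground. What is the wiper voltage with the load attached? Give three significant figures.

V ≈ 8.57 V

The wiper splits the pot into (1−α)R = 28.44 kΩ above and αR = 44.86 kΩ below.
Lower section ‖ load = 37.92 kΩ.
V_wiper = 15.0 × 37.92/(28.44 + 37.92) = 8.57 V.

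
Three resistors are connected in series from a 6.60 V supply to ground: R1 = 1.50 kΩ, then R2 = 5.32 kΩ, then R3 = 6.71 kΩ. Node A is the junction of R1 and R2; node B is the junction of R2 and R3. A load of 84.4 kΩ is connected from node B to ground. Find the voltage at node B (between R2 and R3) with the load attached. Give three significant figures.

V ≈ 3.15 V

At node B, R3 is in parallel with the load: R3‖R_L = 6.216 kΩ.
Below node A the resistance is R2 + (R3‖R_L) = 11.54 kΩ, so V_A = 6.60 × 11.54/13.04 = 5.841 V.
Then V_B = V_A × (R3‖R_L)/(R2 + R3‖R_L) = 5.841 × 6.216/11.54 = 3.15 V.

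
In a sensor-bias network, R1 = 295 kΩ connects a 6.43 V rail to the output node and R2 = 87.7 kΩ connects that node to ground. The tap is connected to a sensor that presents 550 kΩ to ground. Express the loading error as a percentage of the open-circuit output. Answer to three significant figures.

Unloaded V = 6.43 × 87.7/382.7 = 1.4735 V.
Loaded: R2‖R_L = 75.64 kΩ, giving V = 6.43 × 75.64/370.6 = 1.3122 V.
Drop = (1.4735 − 1.3122) / 1.4735 = 10.9 %.

10.9 %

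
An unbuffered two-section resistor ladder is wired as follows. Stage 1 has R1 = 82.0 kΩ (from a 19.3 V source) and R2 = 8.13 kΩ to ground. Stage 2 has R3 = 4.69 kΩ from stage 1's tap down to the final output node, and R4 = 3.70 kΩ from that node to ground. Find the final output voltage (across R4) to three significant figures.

V_out ≈ 0.408 V

Stage 2 presents R3+R4 = 8.390 kΩ as a load on stage 1's tap.
Stage 1's lower leg becomes R2‖(R3+R4) = 4.129 kΩ, so V_mid = 19.3 × 4.129/86.13 = 0.9252 V.
Stage 2 is itself unloaded: V_out = V_mid × R4/(R3+R4) = 0.9252 × 3.70/8.390 = 0.408 V.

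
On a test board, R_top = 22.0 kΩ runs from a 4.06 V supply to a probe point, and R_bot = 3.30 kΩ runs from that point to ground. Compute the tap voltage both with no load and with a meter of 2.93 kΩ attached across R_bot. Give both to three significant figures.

Open-circuit: V = 4.06 × 3.30/(22.0 + 3.30) = 0.530 V.
With the load, R_bot becomes R_bot‖R_L = 1.552 kΩ, so V = 4.06 × 1.552/23.55 = 0.268 V.

Unloaded: 0.530 V; loaded: 0.268 V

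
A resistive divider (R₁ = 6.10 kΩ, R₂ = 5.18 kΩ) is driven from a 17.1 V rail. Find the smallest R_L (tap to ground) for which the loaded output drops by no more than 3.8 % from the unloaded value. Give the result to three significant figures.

R_L(min) ≈ 70.9 kΩ

Output resistance R_th = R₁‖R₂ = (6.10 × 5.18)/11.28 = 2.801 kΩ.
The fractional drop is R_th/(R_th + R_L); requiring this ≤ 0.0380 gives R_L ≥ R_th(1/0.0380 − 1) = 2.801 × 25.32 = 70.9 kΩ.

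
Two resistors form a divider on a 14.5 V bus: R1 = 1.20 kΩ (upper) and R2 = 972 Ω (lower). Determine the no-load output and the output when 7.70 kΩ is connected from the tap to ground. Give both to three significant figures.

Open-circuit: V = 14.5 × 972/(1200 + 972) = 6.49 V.
With the load, R2 becomes R2‖R_L = 863.1 Ω, so V = 14.5 × 863.1/2063 = 6.07 V.

Unloaded: 6.49 V; loaded: 6.07 V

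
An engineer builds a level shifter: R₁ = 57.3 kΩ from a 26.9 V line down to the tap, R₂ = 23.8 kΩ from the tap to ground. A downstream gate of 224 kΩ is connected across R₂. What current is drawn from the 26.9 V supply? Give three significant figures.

R₂‖R_L = 21.51 kΩ, so the source sees R₁ + R₂‖R_L = 78.81 kΩ.
I = 26.9 V / 78.81 kΩ = 0.341 mA.

I ≈ 0.341 mA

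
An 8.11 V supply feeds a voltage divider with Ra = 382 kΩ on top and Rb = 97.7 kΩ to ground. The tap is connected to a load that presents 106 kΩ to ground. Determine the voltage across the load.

V_out ≈ 0.953 V

The load sits in parallel with Rb: Rb‖R_L = (97.7 × 106) / (97.7 + 106) = 50.84 kΩ.
V_out = 8.11 × 50.84 / (382 + 50.84) = 8.11 × 50.84/432.8 = 0.953 V.
(Unloaded it would have been 1.65 V.)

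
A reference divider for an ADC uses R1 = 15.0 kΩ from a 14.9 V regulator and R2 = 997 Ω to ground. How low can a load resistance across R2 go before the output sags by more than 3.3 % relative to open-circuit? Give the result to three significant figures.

Output resistance R_th = R1‖R2 = (15000 × 997)/16000 = 934.9 Ω.
The fractional drop is R_th/(R_th + R_L); requiring this ≤ 0.0330 gives R_L ≥ R_th(1/0.0330 − 1) = 934.9 × 29.30 = 27.4 kΩ.

R_L(min) ≈ 27.4 kΩ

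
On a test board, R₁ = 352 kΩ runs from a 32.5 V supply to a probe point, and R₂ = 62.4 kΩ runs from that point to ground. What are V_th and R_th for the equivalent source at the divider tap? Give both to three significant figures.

V_th is the open-circuit tap voltage: 32.5 × 62.4/(352 + 62.4) = 4.89 V.
With the supply zeroed, R₁ and R₂ appear in parallel from the tap: R_th = R₁‖R₂ = (352 × 62.4)/414.4 = 53.0 kΩ.

V_th = 4.89 V, R_th = 53.0 kΩ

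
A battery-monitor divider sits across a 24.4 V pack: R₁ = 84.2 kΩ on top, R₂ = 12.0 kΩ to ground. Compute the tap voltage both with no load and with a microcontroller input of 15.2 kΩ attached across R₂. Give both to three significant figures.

Unloaded: 3.04 V; loaded: 1.80 V

Open-circuit: V = 24.4 × 12.0/(84.2 + 12.0) = 3.04 V.
With the load, R₂ becomes R₂‖R_L = 6.706 kΩ, so V = 24.4 × 6.706/90.91 = 1.80 V.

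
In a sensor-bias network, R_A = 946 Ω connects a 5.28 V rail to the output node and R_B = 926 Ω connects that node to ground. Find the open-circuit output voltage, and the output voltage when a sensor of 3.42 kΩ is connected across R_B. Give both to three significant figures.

Open-circuit: V = 5.28 × 926/(946 + 926) = 2.61 V.
With the load, R_B becomes R_B‖R_L = 728.7 Ω, so V = 5.28 × 728.7/1675 = 2.30 V.

Unloaded: 2.61 V; loaded: 2.30 V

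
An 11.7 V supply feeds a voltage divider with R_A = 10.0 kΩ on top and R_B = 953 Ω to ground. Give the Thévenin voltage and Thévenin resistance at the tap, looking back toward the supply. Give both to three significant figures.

V_th is the open-circuit tap voltage: 11.7 × 953/(10000 + 953) = 1.02 V.
With the supply zeroed, R_A and R_B appear in parallel from the tap: R_th = R_A‖R_B = (10000 × 953)/10950 = 870 Ω.

V_th = 1.02 V, R_th = 870 Ω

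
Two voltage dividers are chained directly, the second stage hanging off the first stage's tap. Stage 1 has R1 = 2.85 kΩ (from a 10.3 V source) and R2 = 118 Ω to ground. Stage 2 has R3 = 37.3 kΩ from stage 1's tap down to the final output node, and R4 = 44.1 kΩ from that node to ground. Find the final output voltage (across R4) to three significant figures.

Stage 2 presents R3+R4 = 81400 Ω as a load on stage 1's tap.
Stage 1's lower leg becomes R2‖(R3+R4) = 117.8 Ω, so V_mid = 10.3 × 117.8/2968 = 0.4089 V.
Stage 2 is itself unloaded: V_out = V_mid × R4/(R3+R4) = 0.4089 × 44100/81400 = 0.222 V.

V_out ≈ 0.222 V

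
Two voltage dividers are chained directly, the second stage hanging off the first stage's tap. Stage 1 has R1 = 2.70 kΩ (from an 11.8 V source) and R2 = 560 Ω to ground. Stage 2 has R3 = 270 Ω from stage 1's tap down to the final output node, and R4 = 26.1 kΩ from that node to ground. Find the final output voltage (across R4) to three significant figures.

V_out ≈ 1.97 V

Stage 2 presents R3+R4 = 26370 Ω as a load on stage 1's tap.
Stage 1's lower leg becomes R2‖(R3+R4) = 548.4 Ω, so V_mid = 11.8 × 548.4/3248 = 1.992 V.
Stage 2 is itself unloaded: V_out = V_mid × R4/(R3+R4) = 1.992 × 26100/26370 = 1.97 V.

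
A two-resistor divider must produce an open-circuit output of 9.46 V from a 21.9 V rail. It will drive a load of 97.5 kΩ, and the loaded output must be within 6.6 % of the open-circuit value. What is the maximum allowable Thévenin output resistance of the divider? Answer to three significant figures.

R_th ≤ 6.89 kΩ

Loading drop = R_th/(R_th + R_L) ≤ 0.0660, so R_th ≤ R_L · ε/(1−ε) = 97.5 kΩ × 0.0660/0.9340 = 6.89 kΩ.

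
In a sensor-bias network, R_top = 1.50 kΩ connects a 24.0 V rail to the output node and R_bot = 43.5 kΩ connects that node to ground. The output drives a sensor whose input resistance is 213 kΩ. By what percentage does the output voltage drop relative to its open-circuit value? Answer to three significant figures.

0.676 %

The divider's output (Thévenin) resistance is R_top‖R_bot = 1.450 kΩ.
Fractional drop under load = R_th/(R_th + R_L) = 1.450 / (1.450 + 213) = 0.006761.
So the output falls by 0.676 %.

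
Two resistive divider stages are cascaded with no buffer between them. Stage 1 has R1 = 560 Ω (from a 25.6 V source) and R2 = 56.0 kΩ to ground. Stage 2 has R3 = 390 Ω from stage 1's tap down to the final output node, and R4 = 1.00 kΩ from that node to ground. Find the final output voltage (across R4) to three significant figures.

V_out ≈ 13.0 V

Stage 2 presents R3+R4 = 1390 Ω as a load on stage 1's tap.
Stage 1's lower leg becomes R2‖(R3+R4) = 1356 Ω, so V_mid = 25.6 × 1356/1916 = 18.12 V.
Stage 2 is itself unloaded: V_out = V_mid × R4/(R3+R4) = 18.12 × 1000/1390 = 13.0 V.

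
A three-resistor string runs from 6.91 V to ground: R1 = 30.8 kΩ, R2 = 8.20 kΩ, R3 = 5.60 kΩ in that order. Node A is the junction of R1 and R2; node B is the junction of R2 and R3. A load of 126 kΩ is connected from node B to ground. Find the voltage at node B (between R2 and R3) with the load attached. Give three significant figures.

At node B, R3 is in parallel with the load: R3‖R_L = 5.362 kΩ.
Below node A the resistance is R2 + (R3‖R_L) = 13.56 kΩ, so V_A = 6.91 × 13.56/44.36 = 2.112 V.
Then V_B = V_A × (R3‖R_L)/(R2 + R3‖R_L) = 2.112 × 5.362/13.56 = 0.835 V.

V ≈ 0.835 V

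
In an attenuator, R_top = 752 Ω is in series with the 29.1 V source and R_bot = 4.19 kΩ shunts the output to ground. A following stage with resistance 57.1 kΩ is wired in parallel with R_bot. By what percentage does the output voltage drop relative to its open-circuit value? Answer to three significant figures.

The divider's output (Thévenin) resistance is R_top‖R_bot = 637.6 Ω.
Fractional drop under load = R_th/(R_th + R_L) = 637.6 / (637.6 + 57100) = 0.01104.
So the output falls by 1.10 %.

1.10 %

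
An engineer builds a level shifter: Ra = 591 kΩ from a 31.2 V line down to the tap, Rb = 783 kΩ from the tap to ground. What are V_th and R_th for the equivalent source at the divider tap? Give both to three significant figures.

V_th is the open-circuit tap voltage: 31.2 × 783/(591 + 783) = 17.8 V.
With the supply zeroed, Ra and Rb appear in parallel from the tap: R_th = Ra‖Rb = (591 × 783)/1374 = 337 kΩ.

V_th = 17.8 V, R_th = 337 kΩ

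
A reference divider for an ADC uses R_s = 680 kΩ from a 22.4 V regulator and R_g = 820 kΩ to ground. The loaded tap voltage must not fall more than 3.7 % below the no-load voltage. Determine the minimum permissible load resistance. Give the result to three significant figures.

Output resistance R_th = R_s‖R_g = (680 × 820)/1500 = 371.7 kΩ.
The fractional drop is R_th/(R_th + R_L); requiring this ≤ 0.0370 gives R_L ≥ R_th(1/0.0370 − 1) = 371.7 × 26.03 = 9.68 MΩ.

R_L(min) ≈ 9.68 MΩ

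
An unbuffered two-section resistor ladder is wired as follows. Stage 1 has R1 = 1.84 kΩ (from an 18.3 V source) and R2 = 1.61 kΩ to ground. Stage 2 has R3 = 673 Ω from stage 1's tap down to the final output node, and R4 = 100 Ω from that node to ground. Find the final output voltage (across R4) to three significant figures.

Stage 2 presents R3+R4 = 773.0 Ω as a load on stage 1's tap.
Stage 1's lower leg becomes R2‖(R3+R4) = 522.3 Ω, so V_mid = 18.3 × 522.3/2362 = 4.046 V.
Stage 2 is itself unloaded: V_out = V_mid × R4/(R3+R4) = 4.046 × 100/773.0 = 0.523 V.

V_out ≈ 0.523 V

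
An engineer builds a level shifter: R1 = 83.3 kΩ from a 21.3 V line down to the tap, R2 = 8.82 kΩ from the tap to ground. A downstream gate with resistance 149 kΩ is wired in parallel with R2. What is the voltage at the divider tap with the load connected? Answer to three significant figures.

V_out ≈ 1.94 V

The load sits in parallel with R2: R2‖R_L = (8.82 × 149) / (8.82 + 149) = 8.327 kΩ.
V_out = 21.3 × 8.327 / (83.3 + 8.327) = 21.3 × 8.327/91.63 = 1.94 V.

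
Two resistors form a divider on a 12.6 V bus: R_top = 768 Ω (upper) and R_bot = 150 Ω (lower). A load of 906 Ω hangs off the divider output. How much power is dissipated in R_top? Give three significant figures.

Total resistance from the source is R_top + (R_bot‖R_L) = 896.7 Ω, so I = 12.6/896.7 Ω = 14.05 mA.
P = I²·R_top = (14.05 mA)² × 768 Ω = 152 mW.

P ≈ 152 mW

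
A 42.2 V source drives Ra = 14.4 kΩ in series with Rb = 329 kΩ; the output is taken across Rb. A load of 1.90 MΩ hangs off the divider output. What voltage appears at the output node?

V_out ≈ 40.1 V

The load sits in parallel with Rb: Rb‖R_L = (329 × 1900) / (329 + 1900) = 280.4 kΩ.
V_out = 42.2 × 280.4 / (14.4 + 280.4) = 42.2 × 280.4/294.8 = 40.1 V.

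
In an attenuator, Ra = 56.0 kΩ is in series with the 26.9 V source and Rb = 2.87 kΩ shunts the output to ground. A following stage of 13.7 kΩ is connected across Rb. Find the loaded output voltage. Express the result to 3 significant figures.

V_out ≈ 1.09 V

The load sits in parallel with Rb: Rb‖R_L = (2.87 × 13.7) / (2.87 + 13.7) = 2.373 kΩ.
V_out = 26.9 × 2.373 / (56.0 + 2.373) = 26.9 × 2.373/58.37 = 1.09 V.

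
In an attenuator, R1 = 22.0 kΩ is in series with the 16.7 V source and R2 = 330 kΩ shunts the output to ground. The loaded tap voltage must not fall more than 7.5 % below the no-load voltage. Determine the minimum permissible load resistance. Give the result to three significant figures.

Output resistance R_th = R1‖R2 = (22.0 × 330)/352.0 = 20.62 kΩ.
The fractional drop is R_th/(R_th + R_L); requiring this ≤ 0.0750 gives R_L ≥ R_th(1/0.0750 − 1) = 20.62 × 12.33 = 254 kΩ.

R_L(min) ≈ 254 kΩ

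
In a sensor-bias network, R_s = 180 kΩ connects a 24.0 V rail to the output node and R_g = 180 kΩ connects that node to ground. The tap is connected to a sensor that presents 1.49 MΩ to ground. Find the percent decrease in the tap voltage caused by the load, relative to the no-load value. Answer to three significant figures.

5.70 %

The divider's output (Thévenin) resistance is R_s‖R_g = 90.00 kΩ.
Fractional drop under load = R_th/(R_th + R_L) = 90.00 / (90.00 + 1490) = 0.05696.
So the output falls by 5.70 %.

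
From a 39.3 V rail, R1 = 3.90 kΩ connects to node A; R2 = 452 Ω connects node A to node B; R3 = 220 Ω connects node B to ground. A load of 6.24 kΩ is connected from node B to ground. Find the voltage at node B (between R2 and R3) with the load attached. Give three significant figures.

V ≈ 1.83 V

At node B, R3 is in parallel with the load: R3‖R_L = 212.5 Ω.
Below node A the resistance is R2 + (R3‖R_L) = 664.5 Ω, so V_A = 39.3 × 664.5/4565 = 5.721 V.
Then V_B = V_A × (R3‖R_L)/(R2 + R3‖R_L) = 5.721 × 212.5/664.5 = 1.83 V.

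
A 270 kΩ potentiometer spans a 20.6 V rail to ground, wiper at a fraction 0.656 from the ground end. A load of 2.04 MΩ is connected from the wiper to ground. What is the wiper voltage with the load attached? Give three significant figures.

The wiper splits the pot into (1−α)R = 92.88 kΩ above and αR = 177.1 kΩ below.
Lower section ‖ load = 163.0 kΩ.
V_wiper = 20.6 × 163.0/(92.88 + 163.0) = 13.1 V.

V ≈ 13.1 V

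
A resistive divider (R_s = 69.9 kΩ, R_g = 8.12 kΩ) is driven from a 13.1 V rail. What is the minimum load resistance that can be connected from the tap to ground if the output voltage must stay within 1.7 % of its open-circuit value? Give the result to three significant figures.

Output resistance R_th = R_s‖R_g = (69.9 × 8.12)/78.02 = 7.275 kΩ.
The fractional drop is R_th/(R_th + R_L); requiring this ≤ 0.0170 gives R_L ≥ R_th(1/0.0170 − 1) = 7.275 × 57.82 = 421 kΩ.

R_L(min) ≈ 421 kΩ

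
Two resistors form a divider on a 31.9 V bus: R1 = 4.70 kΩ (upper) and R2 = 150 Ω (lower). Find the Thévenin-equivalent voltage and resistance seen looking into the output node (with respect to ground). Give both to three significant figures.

V_th is the open-circuit tap voltage: 31.9 × 150/(4700 + 150) = 0.987 V.
With the supply zeroed, R1 and R2 appear in parallel from the tap: R_th = R1‖R2 = (4700 × 150)/4850 = 145 Ω.

V_th = 0.987 V, R_th = 145 Ω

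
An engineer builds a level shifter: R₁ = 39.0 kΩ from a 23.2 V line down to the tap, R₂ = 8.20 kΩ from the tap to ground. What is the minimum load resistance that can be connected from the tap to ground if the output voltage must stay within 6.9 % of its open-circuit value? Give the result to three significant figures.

Output resistance R_th = R₁‖R₂ = (39.0 × 8.20)/47.20 = 6.775 kΩ.
The fractional drop is R_th/(R_th + R_L); requiring this ≤ 0.0690 gives R_L ≥ R_th(1/0.0690 − 1) = 6.775 × 13.49 = 91.4 kΩ.

R_L(min) ≈ 91.4 kΩ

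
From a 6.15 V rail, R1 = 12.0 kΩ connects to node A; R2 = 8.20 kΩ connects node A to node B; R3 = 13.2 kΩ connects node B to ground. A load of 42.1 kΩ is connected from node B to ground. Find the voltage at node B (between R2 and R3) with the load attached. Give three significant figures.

V ≈ 2.04 V

At node B, R3 is in parallel with the load: R3‖R_L = 10.05 kΩ.
Below node A the resistance is R2 + (R3‖R_L) = 18.25 kΩ, so V_A = 6.15 × 18.25/30.25 = 3.710 V.
Then V_B = V_A × (R3‖R_L)/(R2 + R3‖R_L) = 3.710 × 10.05/18.25 = 2.04 V.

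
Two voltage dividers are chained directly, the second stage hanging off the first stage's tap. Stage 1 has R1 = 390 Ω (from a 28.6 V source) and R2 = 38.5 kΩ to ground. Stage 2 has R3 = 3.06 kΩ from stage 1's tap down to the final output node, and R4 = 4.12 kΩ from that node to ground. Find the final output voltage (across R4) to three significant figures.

Stage 2 presents R3+R4 = 7180 Ω as a load on stage 1's tap.
Stage 1's lower leg becomes R2‖(R3+R4) = 6051 Ω, so V_mid = 28.6 × 6051/6441 = 26.87 V.
Stage 2 is itself unloaded: V_out = V_mid × R4/(R3+R4) = 26.87 × 4120/7180 = 15.4 V.

V_out ≈ 15.4 V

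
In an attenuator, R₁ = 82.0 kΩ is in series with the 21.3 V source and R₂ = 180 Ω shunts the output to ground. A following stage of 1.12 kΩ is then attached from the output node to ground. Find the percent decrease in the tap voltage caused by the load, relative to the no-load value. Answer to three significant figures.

The divider's output (Thévenin) resistance is R₁‖R₂ = 179.6 Ω.
Fractional drop under load = R_th/(R_th + R_L) = 179.6 / (179.6 + 1120) = 0.1382.
So the output falls by 13.8 %.

13.8 %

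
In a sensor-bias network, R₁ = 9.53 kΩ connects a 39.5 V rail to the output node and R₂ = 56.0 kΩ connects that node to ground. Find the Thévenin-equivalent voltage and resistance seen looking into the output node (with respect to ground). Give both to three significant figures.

V_th = 33.8 V, R_th = 8.14 kΩ

V_th is the open-circuit tap voltage: 39.5 × 56.0/(9.53 + 56.0) = 33.8 V.
With the supply zeroed, R₁ and R₂ appear in parallel from the tap: R_th = R₁‖R₂ = (9.53 × 56.0)/65.53 = 8.14 kΩ.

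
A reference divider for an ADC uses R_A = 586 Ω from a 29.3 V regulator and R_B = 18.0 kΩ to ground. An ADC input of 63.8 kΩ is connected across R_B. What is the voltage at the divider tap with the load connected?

The load sits in parallel with R_B: R_B‖R_L = (18000 × 63800) / (18000 + 63800) = 14040 Ω.
V_out = 29.3 × 14040 / (586 + 14040) = 29.3 × 14040/14630 = 28.1 V.

V_out ≈ 28.1 V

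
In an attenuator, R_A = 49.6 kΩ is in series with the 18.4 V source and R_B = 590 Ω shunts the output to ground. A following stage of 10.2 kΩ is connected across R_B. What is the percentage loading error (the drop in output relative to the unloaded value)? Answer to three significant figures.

The divider's output (Thévenin) resistance is R_A‖R_B = 583.1 Ω.
Fractional drop under load = R_th/(R_th + R_L) = 583.1 / (583.1 + 10200) = 0.05407.
So the output falls by 5.41 %.

5.41 %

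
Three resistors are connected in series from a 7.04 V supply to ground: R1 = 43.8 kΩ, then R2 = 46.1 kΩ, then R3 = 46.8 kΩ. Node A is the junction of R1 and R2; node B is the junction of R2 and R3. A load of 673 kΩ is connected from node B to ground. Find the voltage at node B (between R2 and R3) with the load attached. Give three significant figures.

V ≈ 2.30 V

At node B, R3 is in parallel with the load: R3‖R_L = 43.76 kΩ.
Below node A the resistance is R2 + (R3‖R_L) = 89.86 kΩ, so V_A = 7.04 × 89.86/133.7 = 4.733 V.
Then V_B = V_A × (R3‖R_L)/(R2 + R3‖R_L) = 4.733 × 43.76/89.86 = 2.30 V.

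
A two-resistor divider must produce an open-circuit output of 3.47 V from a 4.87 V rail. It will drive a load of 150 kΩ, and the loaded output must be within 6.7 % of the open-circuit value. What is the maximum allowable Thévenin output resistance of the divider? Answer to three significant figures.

Loading drop = R_th/(R_th + R_L) ≤ 0.0670, so R_th ≤ R_L · ε/(1−ε) = 150 kΩ × 0.0670/0.9330 = 10.8 kΩ.
(Any R1, R2 with R2/(R1+R2) = 0.713 and R1‖R2 ≤ 10.8 kΩ will meet the spec.)

R_th ≤ 10.8 kΩ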